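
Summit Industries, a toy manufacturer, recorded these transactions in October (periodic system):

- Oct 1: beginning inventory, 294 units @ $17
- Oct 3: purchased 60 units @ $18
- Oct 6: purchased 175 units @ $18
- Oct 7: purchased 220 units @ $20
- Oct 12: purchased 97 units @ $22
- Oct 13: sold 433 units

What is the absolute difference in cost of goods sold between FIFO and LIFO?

$1,122

FIFO COGS: 294 @ $17 + 60 @ $18 + 79 @ $18 = $7,500
LIFO COGS: 97 @ $22 + 220 @ $20 + 116 @ $18 = $8,622
Difference = |$7,500 − $8,622| = $1,122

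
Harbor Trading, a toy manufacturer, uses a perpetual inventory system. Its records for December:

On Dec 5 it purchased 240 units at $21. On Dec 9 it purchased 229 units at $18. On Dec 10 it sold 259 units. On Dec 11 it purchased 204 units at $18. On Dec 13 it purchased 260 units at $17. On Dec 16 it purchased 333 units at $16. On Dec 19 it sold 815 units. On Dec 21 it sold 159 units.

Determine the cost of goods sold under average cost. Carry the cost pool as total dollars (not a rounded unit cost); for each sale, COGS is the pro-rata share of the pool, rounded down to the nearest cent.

COGS = $22,007.77

After Dec 5: 240 on hand, pool $5,040.00 (≈ $21.0000 each)
After Dec 9: 469 on hand, pool $9,162.00 (≈ $19.5352 each)
Dec 10, sell 259: 259/469 × $9,162.00 → $5,059.61
After Dec 11: 414 on hand, pool $7,774.39 (≈ $18.7787 each)
After Dec 13: 674 on hand, pool $12,194.39 (≈ $18.0926 each)
After Dec 16: 1007 on hand, pool $17,522.39 (≈ $17.4006 each)
Dec 19, sell 815: 815/1007 × $17,522.39 → $14,181.47
Dec 21, sell 159: 159/192 × $3,340.92 → $2,766.69
Total COGS = $5,059.61 + $14,181.47 + $2,766.69 = $22,007.77
Ending inventory (cost pool remaining) = $574.23
Check: goods available $22,582.00 = COGS $22,007.77 + ending $574.23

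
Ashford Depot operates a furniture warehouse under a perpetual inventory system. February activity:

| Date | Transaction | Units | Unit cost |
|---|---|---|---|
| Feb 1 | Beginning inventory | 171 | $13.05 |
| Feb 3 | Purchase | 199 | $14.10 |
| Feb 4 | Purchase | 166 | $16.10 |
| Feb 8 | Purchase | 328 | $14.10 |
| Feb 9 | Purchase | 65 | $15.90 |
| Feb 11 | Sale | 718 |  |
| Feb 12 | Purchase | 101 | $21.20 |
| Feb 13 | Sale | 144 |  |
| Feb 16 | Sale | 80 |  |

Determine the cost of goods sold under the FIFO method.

COGS = $13,643.95

Feb 11, 718 sold [FIFO — oldest first]: 171 @ $13.05 + 199 @ $14.10 + 166 @ $16.10 + 182 @ $14.10 = $10,276.25
Feb 13, 144 sold [FIFO — oldest first]: 144 @ $14.10 = $2,030.40
Feb 16, 80 sold [FIFO — oldest first]: 2 @ $14.10 + 65 @ $15.90 + 13 @ $21.20 = $1,337.30
Total COGS = $10,276.25 + $2,030.40 + $1,337.30 = $13,643.95
Ending inventory: 88 @ $21.20 = $1,865.60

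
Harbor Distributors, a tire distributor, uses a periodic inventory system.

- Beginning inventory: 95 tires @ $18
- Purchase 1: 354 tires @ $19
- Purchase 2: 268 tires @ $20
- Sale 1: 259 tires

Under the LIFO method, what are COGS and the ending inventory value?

COGS = $5,180; ending inventory = $8,616

Sale 1 (259) [LIFO — newest first]: 259 @ $20 = $5,180
Ending inventory: 95 @ $18 + 354 @ $19 + 9 @ $20 = $8,616
Check: goods available $13,796 = COGS $5,180 + ending $8,616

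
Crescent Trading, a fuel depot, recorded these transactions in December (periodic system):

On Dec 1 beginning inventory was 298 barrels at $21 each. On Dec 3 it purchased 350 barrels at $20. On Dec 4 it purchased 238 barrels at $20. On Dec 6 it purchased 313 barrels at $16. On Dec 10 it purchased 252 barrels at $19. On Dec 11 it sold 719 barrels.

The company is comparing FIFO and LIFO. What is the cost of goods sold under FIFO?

COGS = $14,678

FIFO COGS: 298 @ $21 + 350 @ $20 + 71 @ $20 = $14,678
LIFO COGS: 252 @ $19 + 313 @ $16 + 154 @ $20 = $12,876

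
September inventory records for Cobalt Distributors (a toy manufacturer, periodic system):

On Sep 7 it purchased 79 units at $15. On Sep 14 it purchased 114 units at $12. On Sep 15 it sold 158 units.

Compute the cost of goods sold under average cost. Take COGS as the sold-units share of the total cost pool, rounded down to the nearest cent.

COGS = $2,090.02

Sep 15, sell 158: 158/193 × $2,553.00 → $2,090.02
Ending inventory (cost pool remaining) = $462.98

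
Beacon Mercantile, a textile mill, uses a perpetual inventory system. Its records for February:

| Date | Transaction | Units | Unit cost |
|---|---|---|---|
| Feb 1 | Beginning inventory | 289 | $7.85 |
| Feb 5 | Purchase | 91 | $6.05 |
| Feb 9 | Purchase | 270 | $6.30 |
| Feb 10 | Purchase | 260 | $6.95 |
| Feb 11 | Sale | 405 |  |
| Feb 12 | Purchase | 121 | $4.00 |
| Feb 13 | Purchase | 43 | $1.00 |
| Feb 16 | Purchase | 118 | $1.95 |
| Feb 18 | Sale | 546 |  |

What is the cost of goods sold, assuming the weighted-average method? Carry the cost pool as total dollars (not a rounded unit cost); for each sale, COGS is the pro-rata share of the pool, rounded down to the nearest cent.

After Feb 1: 289 on hand, pool $2,268.65 (≈ $7.8500 each)
After Feb 5: 380 on hand, pool $2,819.20 (≈ $7.4189 each)
After Feb 9: 650 on hand, pool $4,520.20 (≈ $6.9542 each)
After Feb 10: 910 on hand, pool $6,327.20 (≈ $6.9530 each)
Feb 11, sell 405: 405/910 × $6,327.20 → $2,815.95
After Feb 12: 626 on hand, pool $3,995.25 (≈ $6.3822 each)
After Feb 13: 669 on hand, pool $4,038.25 (≈ $6.0362 each)
After Feb 16: 787 on hand, pool $4,268.35 (≈ $5.4236 each)
Feb 18, sell 546: 546/787 × $4,268.35 → $2,961.26
Total COGS = $2,815.95 + $2,961.26 = $5,777.21
Ending inventory (cost pool remaining) = $1,307.09

COGS = $5,777.21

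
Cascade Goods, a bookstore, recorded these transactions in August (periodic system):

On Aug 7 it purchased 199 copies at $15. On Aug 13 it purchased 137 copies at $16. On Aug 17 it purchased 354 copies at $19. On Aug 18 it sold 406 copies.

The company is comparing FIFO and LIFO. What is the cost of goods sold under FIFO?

FIFO COGS: 199 @ $15 + 137 @ $16 + 70 @ $19 = $6,507
LIFO COGS: 354 @ $19 + 52 @ $16 = $7,558

COGS = $6,507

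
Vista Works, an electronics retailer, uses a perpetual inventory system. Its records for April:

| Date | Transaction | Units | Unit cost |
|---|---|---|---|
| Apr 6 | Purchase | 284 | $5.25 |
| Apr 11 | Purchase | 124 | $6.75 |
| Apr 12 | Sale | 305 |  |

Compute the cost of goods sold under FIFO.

COGS = $1,632.75

Apr 12, 305 sold [FIFO — oldest first]: 284 @ $5.25 + 21 @ $6.75 = $1,632.75
Ending inventory: 103 @ $6.75 = $695.25
Check: goods available $2,328.00 = COGS $1,632.75 + ending $695.25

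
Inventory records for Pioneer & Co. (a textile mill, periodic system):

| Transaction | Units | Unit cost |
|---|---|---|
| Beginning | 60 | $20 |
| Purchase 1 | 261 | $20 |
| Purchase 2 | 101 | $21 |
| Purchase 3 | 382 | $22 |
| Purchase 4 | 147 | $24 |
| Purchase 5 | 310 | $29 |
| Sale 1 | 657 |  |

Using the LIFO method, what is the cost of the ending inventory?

Sale 1 (657) [LIFO — newest first]: 310 @ $29 + 147 @ $24 + 200 @ $22 = $16,918
Ending inventory: 60 @ $20 + 261 @ $20 + 101 @ $21 + 182 @ $22 = $12,545

Ending inventory = $12,545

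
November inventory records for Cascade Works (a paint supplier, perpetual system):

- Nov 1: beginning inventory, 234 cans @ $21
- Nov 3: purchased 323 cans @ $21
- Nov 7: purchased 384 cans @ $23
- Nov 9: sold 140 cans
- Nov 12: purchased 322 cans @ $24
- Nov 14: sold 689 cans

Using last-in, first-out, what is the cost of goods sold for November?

COGS = $19,143

Nov 9, 140 sold [LIFO — newest first]: 140 @ $23 = $3,220
Nov 14, 689 sold [LIFO — newest first]: 322 @ $24 + 244 @ $23 + 123 @ $21 = $15,923
Total COGS = $3,220 + $15,923 = $19,143
Ending inventory: 234 @ $21 + 200 @ $21 = $9,114
Check: goods available $28,257 = COGS $19,143 + ending $9,114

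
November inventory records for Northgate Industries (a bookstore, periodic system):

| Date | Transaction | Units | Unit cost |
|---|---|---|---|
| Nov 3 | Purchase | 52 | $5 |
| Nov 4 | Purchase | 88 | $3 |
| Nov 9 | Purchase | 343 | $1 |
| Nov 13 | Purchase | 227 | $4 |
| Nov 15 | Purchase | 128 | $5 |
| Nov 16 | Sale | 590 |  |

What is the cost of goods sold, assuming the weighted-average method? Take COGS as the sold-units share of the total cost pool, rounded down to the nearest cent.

COGS = $1,700.29

Nov 16, sell 590: 590/838 × $2,415.00 → $1,700.29
Ending inventory (cost pool remaining) = $714.71
Check: goods available $2,415.00 = COGS $1,700.29 + ending $714.71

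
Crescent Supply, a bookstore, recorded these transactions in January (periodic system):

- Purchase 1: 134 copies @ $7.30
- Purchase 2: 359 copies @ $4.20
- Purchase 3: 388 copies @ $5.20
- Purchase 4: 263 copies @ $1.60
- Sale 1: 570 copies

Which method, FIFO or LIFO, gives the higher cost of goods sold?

FIFO

FIFO COGS: 134 @ $7.30 + 359 @ $4.20 + 77 @ $5.20 = $2,886.40
LIFO COGS: 263 @ $1.60 + 307 @ $5.20 = $2,017.20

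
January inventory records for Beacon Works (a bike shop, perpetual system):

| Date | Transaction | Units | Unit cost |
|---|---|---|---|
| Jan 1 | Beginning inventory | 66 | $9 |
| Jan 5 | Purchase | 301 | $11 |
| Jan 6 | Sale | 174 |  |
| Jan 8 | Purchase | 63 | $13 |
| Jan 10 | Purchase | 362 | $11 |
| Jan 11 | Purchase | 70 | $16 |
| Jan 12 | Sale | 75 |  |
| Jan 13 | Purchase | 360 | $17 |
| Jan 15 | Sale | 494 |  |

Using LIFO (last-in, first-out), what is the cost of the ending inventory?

Jan 6, 174 sold [LIFO — newest first]: 174 @ $11 = $1,914
Jan 12, 75 sold [LIFO — newest first]: 70 @ $16 + 5 @ $11 = $1,175
Jan 15, 494 sold [LIFO — newest first]: 360 @ $17 + 134 @ $11 = $7,594
Total COGS = $1,914 + $1,175 + $7,594 = $10,683
Ending inventory: 66 @ $9 + 127 @ $11 + 63 @ $13 + 223 @ $11 = $5,263

Ending inventory = $5,263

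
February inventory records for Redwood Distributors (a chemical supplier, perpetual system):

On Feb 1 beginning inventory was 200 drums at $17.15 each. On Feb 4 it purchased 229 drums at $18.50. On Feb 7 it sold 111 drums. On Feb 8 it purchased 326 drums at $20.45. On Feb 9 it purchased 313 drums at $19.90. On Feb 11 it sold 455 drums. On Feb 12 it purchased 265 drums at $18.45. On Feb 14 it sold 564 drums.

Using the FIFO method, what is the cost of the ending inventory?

Ending inventory = $3,745.35

Feb 7, 111 sold [FIFO — oldest first]: 111 @ $17.15 = $1,903.65
Feb 11, 455 sold [FIFO — oldest first]: 89 @ $17.15 + 229 @ $18.50 + 137 @ $20.45 = $8,564.50
Feb 14, 564 sold [FIFO — oldest first]: 189 @ $20.45 + 313 @ $19.90 + 62 @ $18.45 = $11,237.65
Total COGS = $1,903.65 + $8,564.50 + $11,237.65 = $21,705.80
Ending inventory: 203 @ $18.45 = $3,745.35
Check: goods available $25,451.15 = COGS $21,705.80 + ending $3,745.35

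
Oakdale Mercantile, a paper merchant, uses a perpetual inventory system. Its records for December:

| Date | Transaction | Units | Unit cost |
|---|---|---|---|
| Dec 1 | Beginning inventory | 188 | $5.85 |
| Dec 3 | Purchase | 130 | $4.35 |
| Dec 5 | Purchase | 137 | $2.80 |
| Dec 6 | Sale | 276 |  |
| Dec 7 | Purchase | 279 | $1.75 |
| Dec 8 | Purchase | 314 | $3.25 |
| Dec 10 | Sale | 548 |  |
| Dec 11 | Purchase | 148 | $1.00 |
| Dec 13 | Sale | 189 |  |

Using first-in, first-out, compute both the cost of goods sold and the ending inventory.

Dec 6, 276 sold [FIFO — oldest first]: 188 @ $5.85 + 88 @ $4.35 = $1,482.60
Dec 10, 548 sold [FIFO — oldest first]: 42 @ $4.35 + 137 @ $2.80 + 279 @ $1.75 + 90 @ $3.25 = $1,347.05
Dec 13, 189 sold [FIFO — oldest first]: 189 @ $3.25 = $614.25
Total COGS = $1,482.60 + $1,347.05 + $614.25 = $3,443.90
Ending inventory: 35 @ $3.25 + 148 @ $1.00 = $261.75

COGS = $3,443.90; ending inventory = $261.75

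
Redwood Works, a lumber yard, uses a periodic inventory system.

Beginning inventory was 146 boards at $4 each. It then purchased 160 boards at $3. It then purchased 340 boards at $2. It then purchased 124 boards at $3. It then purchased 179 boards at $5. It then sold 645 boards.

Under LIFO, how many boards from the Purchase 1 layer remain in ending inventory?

158

Sale 1 (645) [LIFO — newest first]: 179 @ $5 + 124 @ $3 + 340 @ $2 + 2 @ $3 = $1,953
Ending inventory: 146 @ $4 + 158 @ $3 = $1,058
Check: goods available $3,011 = COGS $1,953 + ending $1,058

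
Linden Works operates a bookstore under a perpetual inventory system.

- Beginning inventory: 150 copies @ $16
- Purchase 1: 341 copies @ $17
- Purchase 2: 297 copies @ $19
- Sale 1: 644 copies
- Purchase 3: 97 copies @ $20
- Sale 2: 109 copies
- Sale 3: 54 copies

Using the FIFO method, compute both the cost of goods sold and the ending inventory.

Sale 1 (644) [FIFO — oldest first]: 150 @ $16 + 341 @ $17 + 153 @ $19 = $11,104
Sale 2 (109) [FIFO — oldest first]: 109 @ $19 = $2,071
Sale 3 (54) [FIFO — oldest first]: 35 @ $19 + 19 @ $20 = $1,045
Total COGS = $11,104 + $2,071 + $1,045 = $14,220
Ending inventory: 78 @ $20 = $1,560

COGS = $14,220; ending inventory = $1,560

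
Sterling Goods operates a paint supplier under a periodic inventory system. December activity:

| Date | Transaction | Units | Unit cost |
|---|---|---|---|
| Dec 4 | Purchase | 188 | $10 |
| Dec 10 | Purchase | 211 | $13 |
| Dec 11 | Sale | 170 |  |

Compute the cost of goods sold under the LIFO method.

COGS = $2,210

Dec 11, 170 sold [LIFO — newest first]: 170 @ $13 = $2,210
Ending inventory: 188 @ $10 + 41 @ $13 = $2,413
Check: goods available $4,623 = COGS $2,210 + ending $2,413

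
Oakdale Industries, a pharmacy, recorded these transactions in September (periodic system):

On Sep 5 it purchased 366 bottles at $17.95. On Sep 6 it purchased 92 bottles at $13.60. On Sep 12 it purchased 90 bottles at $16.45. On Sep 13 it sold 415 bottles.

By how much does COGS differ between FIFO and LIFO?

$322.05

FIFO COGS: 366 @ $17.95 + 49 @ $13.60 = $7,236.10
LIFO COGS: 90 @ $16.45 + 92 @ $13.60 + 233 @ $17.95 = $6,914.05
Difference = |$7,236.10 − $6,914.05| = $322.05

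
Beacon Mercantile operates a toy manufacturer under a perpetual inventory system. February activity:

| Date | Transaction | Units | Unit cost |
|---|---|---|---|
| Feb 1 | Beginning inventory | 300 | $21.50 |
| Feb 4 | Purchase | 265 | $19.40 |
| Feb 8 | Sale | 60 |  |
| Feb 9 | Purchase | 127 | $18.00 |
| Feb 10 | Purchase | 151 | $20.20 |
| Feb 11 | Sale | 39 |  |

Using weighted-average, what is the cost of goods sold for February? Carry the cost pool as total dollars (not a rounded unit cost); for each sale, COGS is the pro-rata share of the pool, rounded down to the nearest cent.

After Feb 1: 300 on hand, pool $6,450.00 (≈ $21.5000 each)
After Feb 4: 565 on hand, pool $11,591.00 (≈ $20.5150 each)
Feb 8, sell 60: 60/565 × $11,591.00 → $1,230.90
After Feb 9: 632 on hand, pool $12,646.10 (≈ $20.0097 each)
After Feb 10: 783 on hand, pool $15,696.30 (≈ $20.0464 each)
Feb 11, sell 39: 39/783 × $15,696.30 → $781.80
Total COGS = $1,230.90 + $781.80 = $2,012.70
Ending inventory (cost pool remaining) = $14,914.50

COGS = $2,012.70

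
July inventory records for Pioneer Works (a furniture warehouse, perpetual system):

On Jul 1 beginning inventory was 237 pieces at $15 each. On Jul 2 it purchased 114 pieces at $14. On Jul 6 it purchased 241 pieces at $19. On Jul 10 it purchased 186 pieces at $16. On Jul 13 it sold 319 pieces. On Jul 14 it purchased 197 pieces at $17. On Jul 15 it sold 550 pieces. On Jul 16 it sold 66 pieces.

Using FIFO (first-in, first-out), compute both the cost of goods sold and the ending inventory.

COGS = $15,375; ending inventory = $680

Jul 13, 319 sold [FIFO — oldest first]: 237 @ $15 + 82 @ $14 = $4,703
Jul 15, 550 sold [FIFO — oldest first]: 32 @ $14 + 241 @ $19 + 186 @ $16 + 91 @ $17 = $9,550
Jul 16, 66 sold [FIFO — oldest first]: 66 @ $17 = $1,122
Total COGS = $4,703 + $9,550 + $1,122 = $15,375
Ending inventory: 40 @ $17 = $680
Check: goods available $16,055 = COGS $15,375 + ending $680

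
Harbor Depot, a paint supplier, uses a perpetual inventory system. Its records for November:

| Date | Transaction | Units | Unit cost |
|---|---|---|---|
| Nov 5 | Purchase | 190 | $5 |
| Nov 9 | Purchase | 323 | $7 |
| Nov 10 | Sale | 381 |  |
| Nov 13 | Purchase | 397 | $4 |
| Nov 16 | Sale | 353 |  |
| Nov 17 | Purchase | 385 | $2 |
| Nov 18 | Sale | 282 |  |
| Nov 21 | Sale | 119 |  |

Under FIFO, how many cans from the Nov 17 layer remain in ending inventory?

Nov 10, 381 sold [FIFO — oldest first]: 190 @ $5 + 191 @ $7 = $2,287
Nov 16, 353 sold [FIFO — oldest first]: 132 @ $7 + 221 @ $4 = $1,808
Nov 18, 282 sold [FIFO — oldest first]: 176 @ $4 + 106 @ $2 = $916
Nov 21, 119 sold [FIFO — oldest first]: 119 @ $2 = $238
Total COGS = $2,287 + $1,808 + $916 + $238 = $5,249
Ending inventory: 160 @ $2 = $320

160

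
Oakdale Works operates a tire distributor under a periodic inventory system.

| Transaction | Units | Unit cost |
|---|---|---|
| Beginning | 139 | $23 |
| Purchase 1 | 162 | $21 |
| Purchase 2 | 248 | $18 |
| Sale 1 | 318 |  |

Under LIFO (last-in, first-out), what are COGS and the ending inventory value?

Sale 1 (318) [LIFO — newest first]: 248 @ $18 + 70 @ $21 = $5,934
Ending inventory: 139 @ $23 + 92 @ $21 = $5,129
Check: goods available $11,063 = COGS $5,934 + ending $5,129

COGS = $5,934; ending inventory = $5,129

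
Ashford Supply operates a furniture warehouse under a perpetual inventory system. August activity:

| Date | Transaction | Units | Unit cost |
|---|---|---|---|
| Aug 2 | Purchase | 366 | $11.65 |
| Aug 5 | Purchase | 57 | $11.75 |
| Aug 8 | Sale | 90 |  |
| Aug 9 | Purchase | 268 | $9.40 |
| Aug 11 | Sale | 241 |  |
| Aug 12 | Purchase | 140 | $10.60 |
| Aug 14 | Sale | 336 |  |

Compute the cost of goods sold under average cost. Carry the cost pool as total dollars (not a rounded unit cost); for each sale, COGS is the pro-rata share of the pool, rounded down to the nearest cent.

COGS = $7,192.05

After Aug 2: 366 on hand, pool $4,263.90 (≈ $11.6500 each)
After Aug 5: 423 on hand, pool $4,933.65 (≈ $11.6635 each)
Aug 8, sell 90: 90/423 × $4,933.65 → $1,049.71
After Aug 9: 601 on hand, pool $6,403.14 (≈ $10.6541 each)
Aug 11, sell 241: 241/601 × $6,403.14 → $2,567.64
After Aug 12: 500 on hand, pool $5,319.50 (≈ $10.6390 each)
Aug 14, sell 336: 336/500 × $5,319.50 → $3,574.70
Total COGS = $1,049.71 + $2,567.64 + $3,574.70 = $7,192.05
Ending inventory (cost pool remaining) = $1,744.80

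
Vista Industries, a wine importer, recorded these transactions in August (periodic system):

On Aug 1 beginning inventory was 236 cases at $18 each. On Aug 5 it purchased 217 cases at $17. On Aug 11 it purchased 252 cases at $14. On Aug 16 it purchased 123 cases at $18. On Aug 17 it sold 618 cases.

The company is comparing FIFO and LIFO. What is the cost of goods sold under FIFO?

FIFO COGS: 236 @ $18 + 217 @ $17 + 165 @ $14 = $10,247
LIFO COGS: 123 @ $18 + 252 @ $14 + 217 @ $17 + 26 @ $18 = $9,899

COGS = $10,247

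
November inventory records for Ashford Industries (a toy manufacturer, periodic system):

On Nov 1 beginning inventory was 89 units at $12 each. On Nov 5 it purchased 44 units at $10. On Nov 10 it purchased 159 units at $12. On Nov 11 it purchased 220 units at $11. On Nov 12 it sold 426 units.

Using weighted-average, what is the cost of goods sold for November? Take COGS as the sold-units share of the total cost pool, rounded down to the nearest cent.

COGS = $4,855.73

Nov 12, sell 426: 426/512 × $5,836.00 → $4,855.73
Ending inventory (cost pool remaining) = $980.27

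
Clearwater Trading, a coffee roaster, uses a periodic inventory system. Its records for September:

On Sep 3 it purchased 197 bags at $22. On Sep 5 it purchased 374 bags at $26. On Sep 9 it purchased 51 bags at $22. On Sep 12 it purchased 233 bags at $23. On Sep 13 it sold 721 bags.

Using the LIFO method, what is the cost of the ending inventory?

Sep 13, 721 sold [LIFO — newest first]: 233 @ $23 + 51 @ $22 + 374 @ $26 + 63 @ $22 = $17,591
Ending inventory: 134 @ $22 = $2,948
Check: goods available $20,539 = COGS $17,591 + ending $2,948

Ending inventory = $2,948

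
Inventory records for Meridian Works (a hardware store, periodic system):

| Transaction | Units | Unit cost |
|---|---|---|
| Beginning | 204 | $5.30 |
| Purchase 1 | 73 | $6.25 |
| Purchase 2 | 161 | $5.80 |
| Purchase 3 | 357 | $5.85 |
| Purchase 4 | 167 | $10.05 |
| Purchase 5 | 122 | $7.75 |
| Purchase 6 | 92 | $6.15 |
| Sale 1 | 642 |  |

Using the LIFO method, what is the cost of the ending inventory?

Sale 1 (642) [LIFO — newest first]: 92 @ $6.15 + 122 @ $7.75 + 167 @ $10.05 + 261 @ $5.85 = $4,716.50
Ending inventory: 204 @ $5.30 + 73 @ $6.25 + 161 @ $5.80 + 96 @ $5.85 = $3,032.85

Ending inventory = $3,032.85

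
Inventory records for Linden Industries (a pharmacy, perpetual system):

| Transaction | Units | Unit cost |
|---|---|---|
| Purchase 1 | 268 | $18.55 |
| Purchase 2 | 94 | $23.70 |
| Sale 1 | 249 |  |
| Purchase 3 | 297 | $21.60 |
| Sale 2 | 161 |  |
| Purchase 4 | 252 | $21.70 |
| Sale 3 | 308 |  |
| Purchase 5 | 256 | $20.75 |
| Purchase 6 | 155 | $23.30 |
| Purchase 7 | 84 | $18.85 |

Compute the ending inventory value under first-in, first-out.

Ending inventory = $14,695.00

Sale 1 (249) [FIFO — oldest first]: 249 @ $18.55 = $4,618.95
Sale 2 (161) [FIFO — oldest first]: 19 @ $18.55 + 94 @ $23.70 + 48 @ $21.60 = $3,617.05
Sale 3 (308) [FIFO — oldest first]: 249 @ $21.60 + 59 @ $21.70 = $6,658.70
Total COGS = $4,618.95 + $3,617.05 + $6,658.70 = $14,894.70
Ending inventory: 193 @ $21.70 + 256 @ $20.75 + 155 @ $23.30 + 84 @ $18.85 = $14,695.00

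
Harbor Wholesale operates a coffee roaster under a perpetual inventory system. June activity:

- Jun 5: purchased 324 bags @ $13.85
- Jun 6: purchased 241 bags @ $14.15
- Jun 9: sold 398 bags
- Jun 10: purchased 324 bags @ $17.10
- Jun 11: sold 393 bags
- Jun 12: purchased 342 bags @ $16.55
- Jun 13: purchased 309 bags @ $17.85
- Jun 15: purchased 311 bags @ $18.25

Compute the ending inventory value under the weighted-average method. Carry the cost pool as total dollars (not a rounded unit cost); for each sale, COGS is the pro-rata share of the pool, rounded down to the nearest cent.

After Jun 5: 324 on hand, pool $4,487.40 (≈ $13.8500 each)
After Jun 6: 565 on hand, pool $7,897.55 (≈ $13.9780 each)
Jun 9, sell 398: 398/565 × $7,897.55 → $5,563.22
After Jun 10: 491 on hand, pool $7,874.73 (≈ $16.0381 each)
Jun 11, sell 393: 393/491 × $7,874.73 → $6,302.99
After Jun 12: 440 on hand, pool $7,231.84 (≈ $16.4360 each)
After Jun 13: 749 on hand, pool $12,747.49 (≈ $17.0193 each)
After Jun 15: 1060 on hand, pool $18,423.24 (≈ $17.3804 each)
Total COGS = $5,563.22 + $6,302.99 = $11,866.21
Ending inventory (cost pool remaining) = $18,423.24

Ending inventory = $18,423.24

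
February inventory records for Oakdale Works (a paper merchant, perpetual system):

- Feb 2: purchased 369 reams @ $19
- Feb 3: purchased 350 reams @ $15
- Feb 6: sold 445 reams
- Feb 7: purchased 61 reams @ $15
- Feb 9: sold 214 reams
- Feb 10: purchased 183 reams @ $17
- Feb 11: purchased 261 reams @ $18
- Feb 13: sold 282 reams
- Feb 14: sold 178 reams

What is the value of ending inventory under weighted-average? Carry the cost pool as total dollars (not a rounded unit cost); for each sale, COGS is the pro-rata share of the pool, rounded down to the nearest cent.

Ending inventory = $1,826.30

After Feb 2: 369 on hand, pool $7,011.00 (≈ $19.0000 each)
After Feb 3: 719 on hand, pool $12,261.00 (≈ $17.0529 each)
Feb 6, sell 445: 445/719 × $12,261.00 → $7,588.51
After Feb 7: 335 on hand, pool $5,587.49 (≈ $16.6791 each)
Feb 9, sell 214: 214/335 × $5,587.49 → $3,569.32
After Feb 10: 304 on hand, pool $5,129.17 (≈ $16.8723 each)
After Feb 11: 565 on hand, pool $9,827.17 (≈ $17.3932 each)
Feb 13, sell 282: 282/565 × $9,827.17 → $4,904.88
Feb 14, sell 178: 178/283 × $4,922.29 → $3,095.99
Total COGS = $7,588.51 + $3,569.32 + $4,904.88 + $3,095.99 = $19,158.70
Ending inventory (cost pool remaining) = $1,826.30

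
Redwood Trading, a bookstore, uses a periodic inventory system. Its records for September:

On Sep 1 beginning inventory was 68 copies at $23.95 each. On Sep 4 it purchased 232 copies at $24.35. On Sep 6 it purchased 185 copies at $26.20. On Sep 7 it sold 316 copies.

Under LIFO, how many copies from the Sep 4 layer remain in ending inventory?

101

Sep 7, 316 sold [LIFO — newest first]: 185 @ $26.20 + 131 @ $24.35 = $8,036.85
Ending inventory: 68 @ $23.95 + 101 @ $24.35 = $4,087.95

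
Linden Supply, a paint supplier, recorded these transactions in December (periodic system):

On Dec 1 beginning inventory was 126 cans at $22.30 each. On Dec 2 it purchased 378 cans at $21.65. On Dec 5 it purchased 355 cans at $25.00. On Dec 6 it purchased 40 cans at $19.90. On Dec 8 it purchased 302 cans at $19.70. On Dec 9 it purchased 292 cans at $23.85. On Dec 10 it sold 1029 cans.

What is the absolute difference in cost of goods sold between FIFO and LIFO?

$225.10

FIFO COGS: 126 @ $22.30 + 378 @ $21.65 + 355 @ $25.00 + 40 @ $19.90 + 130 @ $19.70 = $23,225.50
LIFO COGS: 292 @ $23.85 + 302 @ $19.70 + 40 @ $19.90 + 355 @ $25.00 + 40 @ $21.65 = $23,450.60
Difference = |$23,225.50 − $23,450.60| = $225.10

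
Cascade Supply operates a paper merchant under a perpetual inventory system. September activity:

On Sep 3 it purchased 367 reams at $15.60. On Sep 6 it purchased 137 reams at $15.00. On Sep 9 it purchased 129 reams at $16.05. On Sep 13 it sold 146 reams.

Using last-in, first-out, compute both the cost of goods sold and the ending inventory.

COGS = $2,325.45; ending inventory = $7,525.20

Sep 13, 146 sold [LIFO — newest first]: 129 @ $16.05 + 17 @ $15.00 = $2,325.45
Ending inventory: 367 @ $15.60 + 120 @ $15.00 = $7,525.20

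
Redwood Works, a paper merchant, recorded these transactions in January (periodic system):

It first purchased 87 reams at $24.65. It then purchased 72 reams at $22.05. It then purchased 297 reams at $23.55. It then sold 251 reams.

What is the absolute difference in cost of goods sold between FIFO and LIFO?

$12.30

FIFO COGS: 87 @ $24.65 + 72 @ $22.05 + 92 @ $23.55 = $5,898.75
LIFO COGS: 251 @ $23.55 = $5,911.05
Difference = |$5,898.75 − $5,911.05| = $12.30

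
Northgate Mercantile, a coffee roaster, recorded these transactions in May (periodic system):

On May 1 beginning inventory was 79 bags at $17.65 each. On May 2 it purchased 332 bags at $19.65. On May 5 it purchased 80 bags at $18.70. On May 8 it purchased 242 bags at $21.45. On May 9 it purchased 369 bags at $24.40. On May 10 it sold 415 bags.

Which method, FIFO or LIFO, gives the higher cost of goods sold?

LIFO

FIFO COGS: 79 @ $17.65 + 332 @ $19.65 + 4 @ $18.70 = $7,992.95
LIFO COGS: 369 @ $24.40 + 46 @ $21.45 = $9,990.30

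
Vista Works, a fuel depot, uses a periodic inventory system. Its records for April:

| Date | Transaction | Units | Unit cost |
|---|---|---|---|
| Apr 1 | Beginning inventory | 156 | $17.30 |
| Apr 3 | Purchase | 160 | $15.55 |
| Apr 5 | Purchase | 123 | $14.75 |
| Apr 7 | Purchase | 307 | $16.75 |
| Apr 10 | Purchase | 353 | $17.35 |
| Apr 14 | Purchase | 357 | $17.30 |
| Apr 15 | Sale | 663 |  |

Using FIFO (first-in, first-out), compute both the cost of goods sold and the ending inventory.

COGS = $10,753.05; ending inventory = $13,690.90

Apr 15, 663 sold [FIFO — oldest first]: 156 @ $17.30 + 160 @ $15.55 + 123 @ $14.75 + 224 @ $16.75 = $10,753.05
Ending inventory: 83 @ $16.75 + 353 @ $17.35 + 357 @ $17.30 = $13,690.90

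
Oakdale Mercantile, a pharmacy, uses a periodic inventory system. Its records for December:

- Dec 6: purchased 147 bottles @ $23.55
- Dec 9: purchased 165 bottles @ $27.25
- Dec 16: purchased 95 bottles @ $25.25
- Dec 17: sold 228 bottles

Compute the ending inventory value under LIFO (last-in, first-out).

Ending inventory = $4,333.85

Dec 17, 228 sold [LIFO — newest first]: 95 @ $25.25 + 133 @ $27.25 = $6,023.00
Ending inventory: 147 @ $23.55 + 32 @ $27.25 = $4,333.85
Check: goods available $10,356.85 = COGS $6,023.00 + ending $4,333.85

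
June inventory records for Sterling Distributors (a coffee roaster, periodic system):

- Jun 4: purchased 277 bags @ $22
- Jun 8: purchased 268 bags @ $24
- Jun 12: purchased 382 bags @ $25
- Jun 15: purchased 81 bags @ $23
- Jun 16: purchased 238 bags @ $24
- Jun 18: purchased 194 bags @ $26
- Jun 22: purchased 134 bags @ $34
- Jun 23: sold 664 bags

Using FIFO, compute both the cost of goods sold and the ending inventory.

Jun 23, 664 sold [FIFO — oldest first]: 277 @ $22 + 268 @ $24 + 119 @ $25 = $15,501
Ending inventory: 263 @ $25 + 81 @ $23 + 238 @ $24 + 194 @ $26 + 134 @ $34 = $23,750

COGS = $15,501; ending inventory = $23,750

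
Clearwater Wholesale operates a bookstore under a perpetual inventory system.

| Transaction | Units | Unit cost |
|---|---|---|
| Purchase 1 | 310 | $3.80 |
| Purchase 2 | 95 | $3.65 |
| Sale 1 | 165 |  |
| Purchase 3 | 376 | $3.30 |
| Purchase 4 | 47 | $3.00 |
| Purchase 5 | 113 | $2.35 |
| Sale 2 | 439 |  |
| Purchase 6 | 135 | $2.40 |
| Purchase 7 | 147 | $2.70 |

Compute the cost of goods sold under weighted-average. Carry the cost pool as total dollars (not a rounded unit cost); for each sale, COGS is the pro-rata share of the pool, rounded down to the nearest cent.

COGS = $2,064.29

After Purchase 1: 310 on hand, pool $1,178.00 (≈ $3.8000 each)
After Purchase 2: 405 on hand, pool $1,524.75 (≈ $3.7648 each)
Sale 1, sell 165: 165/405 × $1,524.75 → $621.19
After Purchase 3: 616 on hand, pool $2,144.36 (≈ $3.4811 each)
After Purchase 4: 663 on hand, pool $2,285.36 (≈ $3.4470 each)
After Purchase 5: 776 on hand, pool $2,550.91 (≈ $3.2873 each)
Sale 2, sell 439: 439/776 × $2,550.91 → $1,443.10
After Purchase 6: 472 on hand, pool $1,431.81 (≈ $3.0335 each)
After Purchase 7: 619 on hand, pool $1,828.71 (≈ $2.9543 each)
Total COGS = $621.19 + $1,443.10 = $2,064.29
Ending inventory (cost pool remaining) = $1,828.71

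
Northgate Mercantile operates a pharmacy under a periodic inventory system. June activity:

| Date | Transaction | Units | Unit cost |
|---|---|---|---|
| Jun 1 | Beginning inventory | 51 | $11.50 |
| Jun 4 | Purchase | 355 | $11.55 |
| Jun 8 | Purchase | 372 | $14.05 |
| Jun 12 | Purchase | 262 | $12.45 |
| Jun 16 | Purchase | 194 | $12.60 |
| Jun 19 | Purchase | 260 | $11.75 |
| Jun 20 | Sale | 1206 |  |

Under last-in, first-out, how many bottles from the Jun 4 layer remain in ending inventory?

Jun 20, 1206 sold [LIFO — newest first]: 260 @ $11.75 + 194 @ $12.60 + 262 @ $12.45 + 372 @ $14.05 + 118 @ $11.55 = $15,350.80
Ending inventory: 51 @ $11.50 + 237 @ $11.55 = $3,323.85

237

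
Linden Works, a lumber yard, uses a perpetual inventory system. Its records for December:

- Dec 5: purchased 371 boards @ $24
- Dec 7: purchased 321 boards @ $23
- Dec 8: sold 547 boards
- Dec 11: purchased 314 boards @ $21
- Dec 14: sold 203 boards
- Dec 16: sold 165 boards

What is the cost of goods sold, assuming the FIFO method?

Dec 8, 547 sold [FIFO — oldest first]: 371 @ $24 + 176 @ $23 = $12,952
Dec 14, 203 sold [FIFO — oldest first]: 145 @ $23 + 58 @ $21 = $4,553
Dec 16, 165 sold [FIFO — oldest first]: 165 @ $21 = $3,465
Total COGS = $12,952 + $4,553 + $3,465 = $20,970
Ending inventory: 91 @ $21 = $1,911

COGS = $20,970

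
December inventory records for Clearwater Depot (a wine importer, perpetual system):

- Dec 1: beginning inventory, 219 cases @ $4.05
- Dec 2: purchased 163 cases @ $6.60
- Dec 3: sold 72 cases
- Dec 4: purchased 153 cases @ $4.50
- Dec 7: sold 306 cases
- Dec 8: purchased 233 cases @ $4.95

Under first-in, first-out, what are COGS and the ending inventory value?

COGS = $1,936.35; ending inventory = $1,868.25

Dec 3, 72 sold [FIFO — oldest first]: 72 @ $4.05 = $291.60
Dec 7, 306 sold [FIFO — oldest first]: 147 @ $4.05 + 159 @ $6.60 = $1,644.75
Total COGS = $291.60 + $1,644.75 = $1,936.35
Ending inventory: 4 @ $6.60 + 153 @ $4.50 + 233 @ $4.95 = $1,868.25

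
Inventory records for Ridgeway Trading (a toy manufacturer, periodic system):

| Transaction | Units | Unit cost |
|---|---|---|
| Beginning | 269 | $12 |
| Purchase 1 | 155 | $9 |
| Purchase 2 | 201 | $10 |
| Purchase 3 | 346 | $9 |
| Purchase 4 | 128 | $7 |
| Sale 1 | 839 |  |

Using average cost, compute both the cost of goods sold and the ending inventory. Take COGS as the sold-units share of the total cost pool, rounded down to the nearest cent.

Sale 1, sell 839: 839/1099 × $10,643.00 → $8,125.09
Ending inventory (cost pool remaining) = $2,517.91

COGS = $8,125.09; ending inventory = $2,517.91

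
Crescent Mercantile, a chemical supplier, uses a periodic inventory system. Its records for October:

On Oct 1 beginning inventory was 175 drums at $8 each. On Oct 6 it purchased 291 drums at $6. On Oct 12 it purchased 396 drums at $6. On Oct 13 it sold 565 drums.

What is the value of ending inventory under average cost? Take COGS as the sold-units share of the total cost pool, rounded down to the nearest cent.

Oct 13, sell 565: 565/862 × $5,522.00 → $3,619.40
Ending inventory (cost pool remaining) = $1,902.60

Ending inventory = $1,902.60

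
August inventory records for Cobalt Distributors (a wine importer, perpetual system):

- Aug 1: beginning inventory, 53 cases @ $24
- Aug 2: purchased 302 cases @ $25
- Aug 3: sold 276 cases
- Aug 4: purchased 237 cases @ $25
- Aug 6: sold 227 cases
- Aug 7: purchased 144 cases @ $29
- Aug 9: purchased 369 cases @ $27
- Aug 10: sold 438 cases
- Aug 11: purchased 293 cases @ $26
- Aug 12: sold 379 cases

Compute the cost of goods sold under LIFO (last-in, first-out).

COGS = $34,607

Aug 3, 276 sold [LIFO — newest first]: 276 @ $25 = $6,900
Aug 6, 227 sold [LIFO — newest first]: 227 @ $25 = $5,675
Aug 10, 438 sold [LIFO — newest first]: 369 @ $27 + 69 @ $29 = $11,964
Aug 12, 379 sold [LIFO — newest first]: 293 @ $26 + 75 @ $29 + 10 @ $25 + 1 @ $25 = $10,068
Total COGS = $6,900 + $5,675 + $11,964 + $10,068 = $34,607
Ending inventory: 53 @ $24 + 25 @ $25 = $1,897
Check: goods available $36,504 = COGS $34,607 + ending $1,897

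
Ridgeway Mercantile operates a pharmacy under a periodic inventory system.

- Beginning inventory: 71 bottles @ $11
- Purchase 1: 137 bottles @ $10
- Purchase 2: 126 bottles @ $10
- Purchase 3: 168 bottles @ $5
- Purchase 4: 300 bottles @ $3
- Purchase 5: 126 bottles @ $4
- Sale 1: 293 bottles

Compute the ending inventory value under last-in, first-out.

Ending inventory = $4,650

Sale 1 (293) [LIFO — newest first]: 126 @ $4 + 167 @ $3 = $1,005
Ending inventory: 71 @ $11 + 137 @ $10 + 126 @ $10 + 168 @ $5 + 133 @ $3 = $4,650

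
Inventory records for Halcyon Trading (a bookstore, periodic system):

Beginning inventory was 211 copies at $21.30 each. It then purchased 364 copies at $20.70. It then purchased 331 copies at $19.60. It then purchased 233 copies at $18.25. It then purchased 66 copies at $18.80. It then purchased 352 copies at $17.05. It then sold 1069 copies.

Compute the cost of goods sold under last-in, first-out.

Sale 1 (1069) [LIFO — newest first]: 352 @ $17.05 + 66 @ $18.80 + 233 @ $18.25 + 331 @ $19.60 + 87 @ $20.70 = $19,783.15
Ending inventory: 211 @ $21.30 + 277 @ $20.70 = $10,228.20

COGS = $19,783.15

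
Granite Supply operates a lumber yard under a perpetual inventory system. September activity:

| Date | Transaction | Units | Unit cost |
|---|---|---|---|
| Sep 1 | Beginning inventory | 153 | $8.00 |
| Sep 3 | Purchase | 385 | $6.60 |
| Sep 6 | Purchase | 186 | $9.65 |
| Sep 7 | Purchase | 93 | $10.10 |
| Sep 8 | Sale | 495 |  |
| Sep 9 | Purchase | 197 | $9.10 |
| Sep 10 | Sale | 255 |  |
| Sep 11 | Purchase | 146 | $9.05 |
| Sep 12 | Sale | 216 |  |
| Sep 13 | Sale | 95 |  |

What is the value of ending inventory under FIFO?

Sep 8, 495 sold [FIFO — oldest first]: 153 @ $8.00 + 342 @ $6.60 = $3,481.20
Sep 10, 255 sold [FIFO — oldest first]: 43 @ $6.60 + 186 @ $9.65 + 26 @ $10.10 = $2,341.30
Sep 12, 216 sold [FIFO — oldest first]: 67 @ $10.10 + 149 @ $9.10 = $2,032.60
Sep 13, 95 sold [FIFO — oldest first]: 48 @ $9.10 + 47 @ $9.05 = $862.15
Total COGS = $3,481.20 + $2,341.30 + $2,032.60 + $862.15 = $8,717.25
Ending inventory: 99 @ $9.05 = $895.95

Ending inventory = $895.95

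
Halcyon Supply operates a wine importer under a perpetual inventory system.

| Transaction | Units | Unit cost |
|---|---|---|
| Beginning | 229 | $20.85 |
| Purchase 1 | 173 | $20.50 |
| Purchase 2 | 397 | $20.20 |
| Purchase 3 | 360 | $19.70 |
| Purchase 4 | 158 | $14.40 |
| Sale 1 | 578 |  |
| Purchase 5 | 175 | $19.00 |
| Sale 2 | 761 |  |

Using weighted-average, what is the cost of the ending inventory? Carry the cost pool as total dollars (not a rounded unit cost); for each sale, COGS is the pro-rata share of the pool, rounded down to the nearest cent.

Ending inventory = $2,971.32

After Beginning: 229 on hand, pool $4,774.65 (≈ $20.8500 each)
After Purchase 1: 402 on hand, pool $8,321.15 (≈ $20.6994 each)
After Purchase 2: 799 on hand, pool $16,340.55 (≈ $20.4513 each)
After Purchase 3: 1159 on hand, pool $23,432.55 (≈ $20.2179 each)
After Purchase 4: 1317 on hand, pool $25,707.75 (≈ $19.5199 each)
Sale 1, sell 578: 578/1317 × $25,707.75 → $11,282.52
After Purchase 5: 914 on hand, pool $17,750.23 (≈ $19.4204 each)
Sale 2, sell 761: 761/914 × $17,750.23 → $14,778.91
Total COGS = $11,282.52 + $14,778.91 = $26,061.43
Ending inventory (cost pool remaining) = $2,971.32
Check: goods available $29,032.75 = COGS $26,061.43 + ending $2,971.32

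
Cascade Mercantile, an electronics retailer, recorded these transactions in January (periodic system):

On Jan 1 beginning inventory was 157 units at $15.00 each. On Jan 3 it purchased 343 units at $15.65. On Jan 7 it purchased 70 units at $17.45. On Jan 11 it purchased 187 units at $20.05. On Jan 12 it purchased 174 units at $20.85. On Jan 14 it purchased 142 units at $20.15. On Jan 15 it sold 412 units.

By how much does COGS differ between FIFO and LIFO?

FIFO COGS: 157 @ $15.00 + 255 @ $15.65 = $6,345.75
LIFO COGS: 142 @ $20.15 + 174 @ $20.85 + 96 @ $20.05 = $8,414.00
Difference = |$6,345.75 − $8,414.00| = $2,068.25

$2,068.25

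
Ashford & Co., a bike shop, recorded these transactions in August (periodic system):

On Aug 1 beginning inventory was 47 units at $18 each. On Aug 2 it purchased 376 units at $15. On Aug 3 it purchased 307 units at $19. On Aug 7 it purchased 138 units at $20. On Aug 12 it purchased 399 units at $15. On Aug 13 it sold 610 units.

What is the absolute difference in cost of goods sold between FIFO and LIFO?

$93

FIFO COGS: 47 @ $18 + 376 @ $15 + 187 @ $19 = $10,039
LIFO COGS: 399 @ $15 + 138 @ $20 + 73 @ $19 = $10,132
Difference = |$10,039 − $10,132| = $93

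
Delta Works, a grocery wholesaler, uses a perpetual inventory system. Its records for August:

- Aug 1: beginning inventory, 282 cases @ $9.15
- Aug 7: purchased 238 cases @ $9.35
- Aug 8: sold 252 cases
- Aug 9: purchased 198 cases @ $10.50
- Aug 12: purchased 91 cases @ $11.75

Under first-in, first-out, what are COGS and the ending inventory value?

Aug 8, 252 sold [FIFO — oldest first]: 252 @ $9.15 = $2,305.80
Ending inventory: 30 @ $9.15 + 238 @ $9.35 + 198 @ $10.50 + 91 @ $11.75 = $5,648.05

COGS = $2,305.80; ending inventory = $5,648.05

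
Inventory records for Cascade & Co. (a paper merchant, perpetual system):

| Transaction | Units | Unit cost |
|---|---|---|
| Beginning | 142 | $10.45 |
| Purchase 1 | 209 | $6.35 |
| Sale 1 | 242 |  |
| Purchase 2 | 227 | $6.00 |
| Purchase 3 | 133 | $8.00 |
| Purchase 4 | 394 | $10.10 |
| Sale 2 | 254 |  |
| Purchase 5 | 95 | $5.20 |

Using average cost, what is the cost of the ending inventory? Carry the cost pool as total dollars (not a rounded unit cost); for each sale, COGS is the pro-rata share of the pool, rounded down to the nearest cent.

Ending inventory = $5,630.18

After Beginning: 142 on hand, pool $1,483.90 (≈ $10.4500 each)
After Purchase 1: 351 on hand, pool $2,811.05 (≈ $8.0087 each)
Sale 1, sell 242: 242/351 × $2,811.05 → $1,938.10
After Purchase 2: 336 on hand, pool $2,234.95 (≈ $6.6516 each)
After Purchase 3: 469 on hand, pool $3,298.95 (≈ $7.0340 each)
After Purchase 4: 863 on hand, pool $7,278.35 (≈ $8.4338 each)
Sale 2, sell 254: 254/863 × $7,278.35 → $2,142.17
After Purchase 5: 704 on hand, pool $5,630.18 (≈ $7.9974 each)
Total COGS = $1,938.10 + $2,142.17 = $4,080.27
Ending inventory (cost pool remaining) = $5,630.18
Check: goods available $9,710.45 = COGS $4,080.27 + ending $5,630.18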